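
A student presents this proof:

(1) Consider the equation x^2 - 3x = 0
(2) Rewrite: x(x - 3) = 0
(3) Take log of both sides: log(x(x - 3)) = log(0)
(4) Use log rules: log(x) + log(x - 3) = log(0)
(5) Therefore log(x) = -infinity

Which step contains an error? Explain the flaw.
Step 3: Take log of both sides: log(x(x - 3)) = log(0)

Step 3 takes the logarithm of both sides, resulting in log(0) on the right side. The logarithm is only defined for positive numbers; log(0) is undefined (approaches negative infinity). This operation is invalid.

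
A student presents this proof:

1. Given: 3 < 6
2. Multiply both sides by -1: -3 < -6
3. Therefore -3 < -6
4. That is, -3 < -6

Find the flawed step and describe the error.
Step 2: Multiply both sides by -1: -3 < -6

Step 2 multiplies both sides by -1 but fails to reverse the inequality sign. When multiplying (or dividing) an inequality by a negative number, the direction must be reversed. Since 3 < 6, we should get -3 > -6, i.e., -3 > -6.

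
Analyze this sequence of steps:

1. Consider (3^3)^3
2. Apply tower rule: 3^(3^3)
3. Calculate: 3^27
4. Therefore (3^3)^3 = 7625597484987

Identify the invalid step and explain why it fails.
Step 2: Apply tower rule: 3^(3^3)

Step 2 incorrectly states that (a^b)^c = a^(b^c). The correct rule is (a^b)^c = a^(b×c). The actual value is (3^3)^3 = 3^9 = 19683, not 3^27 = 7625597484987.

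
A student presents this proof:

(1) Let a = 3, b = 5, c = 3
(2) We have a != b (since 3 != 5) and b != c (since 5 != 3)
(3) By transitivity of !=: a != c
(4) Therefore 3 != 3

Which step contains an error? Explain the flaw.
Step 3: By transitivity of !=: a != c

Step 3 incorrectly applies transitivity to the '!=' relation. Transitivity states: if a R b and b R c, then a R c. However, '!=' is not transitive. Counterexample: 3 != 5 and 5 != 3, but 3 = 3 (both equal 3). Transitivity holds for relations like <, <=, =, but not for !=.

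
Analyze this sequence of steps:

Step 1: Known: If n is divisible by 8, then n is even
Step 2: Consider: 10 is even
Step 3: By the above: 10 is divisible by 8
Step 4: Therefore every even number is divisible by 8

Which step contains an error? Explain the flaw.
Step 3: By the above: 10 is divisible by 8

Step 3 commits the fallacy of affirming the consequent. The known fact 'divisible by 8 → even' does NOT imply 'even → divisible by 8'. That would be the converse, which is false. For example, 10 is even but 10 ÷ 8 = 1.25, which is not an integer.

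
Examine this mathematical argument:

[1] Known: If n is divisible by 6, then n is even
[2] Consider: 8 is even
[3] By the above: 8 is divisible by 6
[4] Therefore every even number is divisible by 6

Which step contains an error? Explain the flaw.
Step 3: By the above: 8 is divisible by 6

Step 3 commits the fallacy of affirming the consequent. The known fact 'divisible by 6 → even' does NOT imply 'even → divisible by 6'. That would be the converse, which is false. For example, 8 is even but 8 ÷ 6 = 1.33, which is not an integer.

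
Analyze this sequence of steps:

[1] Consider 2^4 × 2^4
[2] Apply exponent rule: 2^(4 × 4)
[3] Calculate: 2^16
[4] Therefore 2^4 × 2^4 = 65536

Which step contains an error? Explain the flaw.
Step 2: Apply exponent rule: 2^(4 × 4)

Step 2 incorrectly states that a^b × a^c = a^(b×c). The correct rule is a^b × a^c = a^(b+c). The actual value is 2^4 × 2^4 = 2^8 = 256, not 2^16 = 65536.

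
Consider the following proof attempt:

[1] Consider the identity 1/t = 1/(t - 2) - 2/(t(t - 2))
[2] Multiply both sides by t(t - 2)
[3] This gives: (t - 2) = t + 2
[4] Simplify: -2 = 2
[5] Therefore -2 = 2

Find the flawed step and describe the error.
Step 3: This gives: (t - 2) = t + 2

Step 3 makes a sign error when clearing denominators. Multiplying -2/(t(t - 2)) by t(t - 2) gives -2, not +2. The correct result is (t - 2) = t - 2, which is trivially true, not (t - 2) = t + 2. (Step 1 is a valid identity: 1/(t - 2) - 2/(t(t - 2)) = (t - 2)/(t(t - 2)) = 1/t.)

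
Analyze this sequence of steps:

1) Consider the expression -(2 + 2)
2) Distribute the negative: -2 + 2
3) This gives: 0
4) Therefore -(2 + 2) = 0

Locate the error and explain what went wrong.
Step 2: Distribute the negative: -2 + 2

Step 2 incorrectly distributes the negative sign. The correct distribution is -(2 + 2) = -2 - 2 = -4. The negative must be applied to both terms, not just the first. The error treats -(2 + 2) as -2 + 2, which equals 0 instead of -4.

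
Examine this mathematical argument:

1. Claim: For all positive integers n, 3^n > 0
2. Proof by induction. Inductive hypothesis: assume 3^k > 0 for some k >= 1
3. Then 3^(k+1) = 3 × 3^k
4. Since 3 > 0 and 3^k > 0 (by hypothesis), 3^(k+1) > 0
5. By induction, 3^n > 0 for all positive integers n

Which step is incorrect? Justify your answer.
Step 5: By induction, 3^n > 0 for all positive integers n

Step 5 concludes the proof by induction, but no base case was ever established. A valid induction proof requires: (1) a base case proving 3^1 > 0, and (2) an inductive step showing IF 3^k > 0 THEN 3^(k+1) > 0. Steps 2-4 correctly establish the inductive step, but without the base case the conclusion in step 5 does not follow.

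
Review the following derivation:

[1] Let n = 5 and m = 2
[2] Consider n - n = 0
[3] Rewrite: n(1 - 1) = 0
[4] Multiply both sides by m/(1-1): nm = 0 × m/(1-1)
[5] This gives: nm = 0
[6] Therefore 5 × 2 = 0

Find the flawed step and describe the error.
Step 4: Multiply both sides by m/(1-1): nm = 0 × m/(1-1)

Step 4 multiplies both sides by m/(1-1). However, 1-1 = 0, so this is multiplication by m/0, which is undefined. We cannot multiply by an undefined expression.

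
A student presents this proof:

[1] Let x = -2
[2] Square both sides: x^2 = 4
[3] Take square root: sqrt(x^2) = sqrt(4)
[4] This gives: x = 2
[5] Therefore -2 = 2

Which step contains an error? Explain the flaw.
Step 4: This gives: x = 2

Step 4 incorrectly states that sqrt(x^2) = x. The correct identity is sqrt(x^2) = |x|. Since x = -2 < 0, we have sqrt(x^2) = |-2| = 2, not x = -2.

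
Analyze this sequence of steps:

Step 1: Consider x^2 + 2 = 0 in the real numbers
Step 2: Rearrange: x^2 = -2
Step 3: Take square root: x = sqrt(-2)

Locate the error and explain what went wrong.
Step 3: Take square root: x = sqrt(-2)

Step 3 takes the square root of -2, which is negative. In the real number system, the square root of a negative number is undefined. The equation x^2 + 2 = 0 has no real solutions. Square roots of negative numbers only exist in the complex numbers.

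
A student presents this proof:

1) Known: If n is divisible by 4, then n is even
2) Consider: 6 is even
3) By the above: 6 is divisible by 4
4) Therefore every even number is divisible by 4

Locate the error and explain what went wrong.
Step 3: By the above: 6 is divisible by 4

Step 3 commits the fallacy of affirming the consequent. The known fact 'divisible by 4 → even' does NOT imply 'even → divisible by 4'. That would be the converse, which is false. For example, 6 is even but 6 ÷ 4 = 1.50, which is not an integer.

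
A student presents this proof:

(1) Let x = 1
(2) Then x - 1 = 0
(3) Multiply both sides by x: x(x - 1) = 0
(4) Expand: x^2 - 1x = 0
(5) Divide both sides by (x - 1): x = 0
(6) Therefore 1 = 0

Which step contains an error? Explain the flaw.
Step 5: Divide both sides by (x - 1): x = 0

Step 5 divides both sides by (x - 1). However, since x = 1, we have (x - 1) = 0. Division by zero is undefined, making this step invalid.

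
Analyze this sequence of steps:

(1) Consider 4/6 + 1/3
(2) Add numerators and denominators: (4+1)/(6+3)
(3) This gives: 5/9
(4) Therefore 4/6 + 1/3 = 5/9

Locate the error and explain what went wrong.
Step 2: Add numerators and denominators: (4+1)/(6+3)

Step 2 incorrectly adds fractions by separately adding numerators and denominators. This is wrong. The correct method requires a common denominator: 4/6 + 1/3 = (4×3 + 1×6)/(6×3) = 18/18 = 1. The method used gives 5/9, which is different.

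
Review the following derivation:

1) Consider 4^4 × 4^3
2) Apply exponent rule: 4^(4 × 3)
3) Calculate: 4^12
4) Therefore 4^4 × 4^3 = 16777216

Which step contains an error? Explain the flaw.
Step 2: Apply exponent rule: 4^(4 × 3)

Step 2 incorrectly states that a^b × a^c = a^(b×c). The correct rule is a^b × a^c = a^(b+c). The actual value is 4^4 × 4^3 = 4^7 = 16384, not 4^12 = 16777216.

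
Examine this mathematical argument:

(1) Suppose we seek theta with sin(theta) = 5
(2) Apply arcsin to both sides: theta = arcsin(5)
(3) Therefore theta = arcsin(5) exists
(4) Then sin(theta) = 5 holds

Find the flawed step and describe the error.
Step 2: Apply arcsin to both sides: theta = arcsin(5)

Step 2 applies arcsin to 5. However, arcsin(x) is only defined for x in [-1, 1] because sin(theta) can only produce values in that range. Since |5| > 1, arcsin(5) is undefined. There is no angle whose sine equals 5.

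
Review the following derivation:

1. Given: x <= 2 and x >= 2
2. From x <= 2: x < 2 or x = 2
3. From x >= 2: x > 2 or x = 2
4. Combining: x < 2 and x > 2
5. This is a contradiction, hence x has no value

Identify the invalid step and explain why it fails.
Step 4: Combining: x < 2 and x > 2

Step 4 incorrectly combines the conditions. From x <= 2 and x >= 2, the intersection is x = 2. The error treats the 'or' cases as 'and' requirements. The correct conclusion is that x = 2 is the unique solution, not that no solution exists.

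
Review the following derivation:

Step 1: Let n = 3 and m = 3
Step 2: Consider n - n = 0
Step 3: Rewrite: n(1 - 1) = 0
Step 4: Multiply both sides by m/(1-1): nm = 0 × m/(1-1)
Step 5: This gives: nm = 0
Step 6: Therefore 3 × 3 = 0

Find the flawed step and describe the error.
Step 4: Multiply both sides by m/(1-1): nm = 0 × m/(1-1)

Step 4 multiplies both sides by m/(1-1). However, 1-1 = 0, so this is multiplication by m/0, which is undefined. We cannot multiply by an undefined expression.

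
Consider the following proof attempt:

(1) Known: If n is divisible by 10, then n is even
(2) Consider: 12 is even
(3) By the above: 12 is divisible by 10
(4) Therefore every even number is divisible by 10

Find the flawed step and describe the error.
Step 3: By the above: 12 is divisible by 10

Step 3 commits the fallacy of affirming the consequent. The known fact 'divisible by 10 → even' does NOT imply 'even → divisible by 10'. That would be the converse, which is false. For example, 12 is even but 12 ÷ 10 = 1.20, which is not an integer.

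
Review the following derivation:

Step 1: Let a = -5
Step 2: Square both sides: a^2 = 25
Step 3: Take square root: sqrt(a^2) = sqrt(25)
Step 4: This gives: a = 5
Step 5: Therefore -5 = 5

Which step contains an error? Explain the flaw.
Step 4: This gives: a = 5

Step 4 incorrectly states that sqrt(a^2) = a. The correct identity is sqrt(a^2) = |a|. Since a = -5 < 0, we have sqrt(a^2) = |-5| = 5, not a = -5.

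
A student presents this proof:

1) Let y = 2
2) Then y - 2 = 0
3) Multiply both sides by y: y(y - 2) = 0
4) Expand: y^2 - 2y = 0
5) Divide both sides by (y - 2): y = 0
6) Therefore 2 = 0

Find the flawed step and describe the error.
Step 5: Divide both sides by (y - 2): y = 0

Step 5 divides both sides by (y - 2). However, since y = 2, we have (y - 2) = 0. Division by zero is undefined, making this step invalid.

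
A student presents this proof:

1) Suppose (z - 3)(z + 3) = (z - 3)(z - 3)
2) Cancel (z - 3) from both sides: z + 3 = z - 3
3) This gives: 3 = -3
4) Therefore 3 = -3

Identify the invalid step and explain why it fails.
Step 2: Cancel (z - 3) from both sides: z + 3 = z - 3

Step 2 cancels (z - 3) from both sides. This is only valid if (z - 3) ≠ 0, i.e., z ≠ 3. When z = 3, both sides equal zero regardless of the other factors. The correct approach requires considering z = 3 as a separate case.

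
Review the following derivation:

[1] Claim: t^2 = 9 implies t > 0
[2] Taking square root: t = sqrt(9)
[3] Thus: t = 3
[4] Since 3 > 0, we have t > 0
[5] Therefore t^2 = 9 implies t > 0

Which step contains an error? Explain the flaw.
Step 2: Taking square root: t = sqrt(9)

Step 2 takes the square root and assumes the positive root only. The equation t^2 = 9 actually has two solutions: t = 3 and t = -3. The proof silently assumes t > 0 without justification, then uses this assumption to conclude t > 0, which is circular. The counterexample t = -3 shows the claim is false.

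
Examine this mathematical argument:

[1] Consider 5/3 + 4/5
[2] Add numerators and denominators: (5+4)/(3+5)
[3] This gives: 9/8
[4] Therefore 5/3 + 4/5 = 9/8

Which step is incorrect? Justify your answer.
Step 2: Add numerators and denominators: (5+4)/(3+5)

Step 2 incorrectly adds fractions by separately adding numerators and denominators. This is wrong. The correct method requires a common denominator: 5/3 + 4/5 = (5×5 + 4×3)/(3×5) = 37/15 = 37/15. The method used gives 9/8, which is different.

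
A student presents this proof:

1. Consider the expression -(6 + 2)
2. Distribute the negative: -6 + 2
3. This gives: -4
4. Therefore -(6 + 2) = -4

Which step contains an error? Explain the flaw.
Step 2: Distribute the negative: -6 + 2

Step 2 incorrectly distributes the negative sign. The correct distribution is -(6 + 2) = -6 - 2 = -8. The negative must be applied to both terms, not just the first. The error treats -(6 + 2) as -6 + 2, which equals -4 instead of -8.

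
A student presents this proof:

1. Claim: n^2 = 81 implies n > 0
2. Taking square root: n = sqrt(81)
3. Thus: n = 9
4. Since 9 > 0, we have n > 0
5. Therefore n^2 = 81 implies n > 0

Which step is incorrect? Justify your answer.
Step 2: Taking square root: n = sqrt(81)

Step 2 takes the square root and assumes the positive root only. The equation n^2 = 81 actually has two solutions: n = 9 and n = -9. The proof silently assumes n > 0 without justification, then uses this assumption to conclude n > 0, which is circular. The counterexample n = -9 shows the claim is false.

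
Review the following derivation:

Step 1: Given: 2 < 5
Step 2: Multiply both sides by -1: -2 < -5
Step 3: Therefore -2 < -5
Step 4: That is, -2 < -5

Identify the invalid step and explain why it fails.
Step 2: Multiply both sides by -1: -2 < -5

Step 2 multiplies both sides by -1 but fails to reverse the inequality sign. When multiplying (or dividing) an inequality by a negative number, the direction must be reversed. Since 2 < 5, we should get -2 > -5, i.e., -2 > -5.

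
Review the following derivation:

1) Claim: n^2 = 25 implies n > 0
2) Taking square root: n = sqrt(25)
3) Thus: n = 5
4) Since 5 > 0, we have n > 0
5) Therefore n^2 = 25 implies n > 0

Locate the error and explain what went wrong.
Step 2: Taking square root: n = sqrt(25)

Step 2 takes the square root and assumes the positive root only. The equation n^2 = 25 actually has two solutions: n = 5 and n = -5. The proof silently assumes n > 0 without justification, then uses this assumption to conclude n > 0, which is circular. The counterexample n = -5 shows the claim is false.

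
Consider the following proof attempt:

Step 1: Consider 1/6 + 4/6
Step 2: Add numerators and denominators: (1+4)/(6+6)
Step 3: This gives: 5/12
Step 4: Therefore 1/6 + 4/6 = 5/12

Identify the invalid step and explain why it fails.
Step 2: Add numerators and denominators: (1+4)/(6+6)

Step 2 incorrectly adds fractions by separately adding numerators and denominators. This is wrong. The correct method requires a common denominator: 1/6 + 4/6 = (1×6 + 4×6)/(6×6) = 30/36 = 5/6. The method used gives 5/12, which is different.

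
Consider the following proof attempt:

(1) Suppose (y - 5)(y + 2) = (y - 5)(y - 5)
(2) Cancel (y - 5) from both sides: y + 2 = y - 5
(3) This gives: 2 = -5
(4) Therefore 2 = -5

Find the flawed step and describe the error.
Step 2: Cancel (y - 5) from both sides: y + 2 = y - 5

Step 2 cancels (y - 5) from both sides. This is only valid if (y - 5) ≠ 0, i.e., y ≠ 5. When y = 5, both sides equal zero regardless of the other factors. The correct approach requires considering y = 5 as a separate case.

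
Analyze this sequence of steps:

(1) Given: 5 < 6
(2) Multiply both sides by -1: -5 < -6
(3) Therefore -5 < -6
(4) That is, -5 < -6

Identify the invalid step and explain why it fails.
Step 2: Multiply both sides by -1: -5 < -6

Step 2 multiplies both sides by -1 but fails to reverse the inequality sign. When multiplying (or dividing) an inequality by a negative number, the direction must be reversed. Since 5 < 6, we should get -5 > -6, i.e., -5 > -6.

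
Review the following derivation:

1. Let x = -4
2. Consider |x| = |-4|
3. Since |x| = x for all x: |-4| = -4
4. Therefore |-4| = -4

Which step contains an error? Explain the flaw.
Step 3: Since |x| = x for all x: |-4| = -4

Step 3 incorrectly states that |x| = x for all x. The correct definition is |x| = x when x >= 0, and |x| = -x when x < 0. Since -4 < 0, we have |-4| = -(-4) = 4, not -4.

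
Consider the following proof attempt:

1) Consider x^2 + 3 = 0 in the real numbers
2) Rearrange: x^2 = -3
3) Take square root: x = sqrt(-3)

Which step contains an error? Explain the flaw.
Step 3: Take square root: x = sqrt(-3)

Step 3 takes the square root of -3, which is negative. In the real number system, the square root of a negative number is undefined. The equation x^2 + 3 = 0 has no real solutions. Square roots of negative numbers only exist in the complex numbers.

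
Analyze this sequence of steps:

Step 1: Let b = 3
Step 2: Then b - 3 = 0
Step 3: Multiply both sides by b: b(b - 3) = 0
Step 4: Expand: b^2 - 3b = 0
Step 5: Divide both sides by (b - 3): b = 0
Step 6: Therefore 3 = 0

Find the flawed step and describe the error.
Step 5: Divide both sides by (b - 3): b = 0

Step 5 divides both sides by (b - 3). However, since b = 3, we have (b - 3) = 0. Division by zero is undefined, making this step invalid.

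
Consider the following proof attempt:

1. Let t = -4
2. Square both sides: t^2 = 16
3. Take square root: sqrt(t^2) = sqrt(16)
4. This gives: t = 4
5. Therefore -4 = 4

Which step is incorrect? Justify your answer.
Step 4: This gives: t = 4

Step 4 incorrectly states that sqrt(t^2) = t. The correct identity is sqrt(t^2) = |t|. Since t = -4 < 0, we have sqrt(t^2) = |-4| = 4, not t = -4.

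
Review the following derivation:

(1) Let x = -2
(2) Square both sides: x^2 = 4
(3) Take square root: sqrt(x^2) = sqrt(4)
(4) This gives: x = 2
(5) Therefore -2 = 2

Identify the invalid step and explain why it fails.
Step 4: This gives: x = 2

Step 4 incorrectly states that sqrt(x^2) = x. The correct identity is sqrt(x^2) = |x|. Since x = -2 < 0, we have sqrt(x^2) = |-2| = 2, not x = -2.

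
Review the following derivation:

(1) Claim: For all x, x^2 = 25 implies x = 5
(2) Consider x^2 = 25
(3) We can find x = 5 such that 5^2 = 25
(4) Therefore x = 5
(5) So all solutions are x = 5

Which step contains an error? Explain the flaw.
Step 4: Therefore x = 5

Step 4 incorrectly concludes that x = 5 is the only solution. The proof shows that x = 5 is A solution (existence), but does not show it is the ONLY solution (uniqueness). In fact, x = -5 is also a solution since (-5)^2 = 25. Finding one solution doesn't prove there are no others.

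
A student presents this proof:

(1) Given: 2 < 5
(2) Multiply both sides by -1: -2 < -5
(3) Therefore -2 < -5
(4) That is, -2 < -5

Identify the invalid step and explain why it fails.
Step 2: Multiply both sides by -1: -2 < -5

Step 2 multiplies both sides by -1 but fails to reverse the inequality sign. When multiplying (or dividing) an inequality by a negative number, the direction must be reversed. Since 2 < 5, we should get -2 > -5, i.e., -2 > -5.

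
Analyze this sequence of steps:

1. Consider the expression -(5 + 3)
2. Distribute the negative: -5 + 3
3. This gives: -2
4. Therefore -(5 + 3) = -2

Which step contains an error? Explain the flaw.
Step 2: Distribute the negative: -5 + 3

Step 2 incorrectly distributes the negative sign. The correct distribution is -(5 + 3) = -5 - 3 = -8. The negative must be applied to both terms, not just the first. The error treats -(5 + 3) as -5 + 3, which equals -2 instead of -8.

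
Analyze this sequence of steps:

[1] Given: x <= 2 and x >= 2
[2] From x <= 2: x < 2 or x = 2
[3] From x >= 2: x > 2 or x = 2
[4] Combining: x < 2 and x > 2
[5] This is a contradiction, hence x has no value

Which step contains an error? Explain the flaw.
Step 4: Combining: x < 2 and x > 2

Step 4 incorrectly combines the conditions. From x <= 2 and x >= 2, the intersection is x = 2. The error treats the 'or' cases as 'and' requirements. The correct conclusion is that x = 2 is the unique solution, not that no solution exists.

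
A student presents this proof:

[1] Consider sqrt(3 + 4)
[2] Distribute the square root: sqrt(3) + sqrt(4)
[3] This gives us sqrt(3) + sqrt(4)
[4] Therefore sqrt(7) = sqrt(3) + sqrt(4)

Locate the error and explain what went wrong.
Step 2: Distribute the square root: sqrt(3) + sqrt(4)

Step 2 incorrectly 'distributes' the square root over addition. The square root function does not distribute: sqrt(a + b) ≠ sqrt(a) + sqrt(b). In fact, sqrt(3 + 4) = sqrt(7) ≈ 2.6458, while sqrt(3) + sqrt(4) ≈ 3.7321.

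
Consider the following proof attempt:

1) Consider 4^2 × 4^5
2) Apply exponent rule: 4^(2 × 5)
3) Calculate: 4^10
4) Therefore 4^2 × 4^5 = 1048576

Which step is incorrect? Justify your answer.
Step 2: Apply exponent rule: 4^(2 × 5)

Step 2 incorrectly states that a^b × a^c = a^(b×c). The correct rule is a^b × a^c = a^(b+c). The actual value is 4^2 × 4^5 = 4^7 = 16384, not 4^10 = 1048576.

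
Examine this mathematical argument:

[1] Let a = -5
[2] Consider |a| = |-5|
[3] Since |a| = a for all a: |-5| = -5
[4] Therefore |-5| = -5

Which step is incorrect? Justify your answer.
Step 3: Since |a| = a for all a: |-5| = -5

Step 3 incorrectly states that |a| = a for all a. The correct definition is |a| = a when a >= 0, and |a| = -a when a < 0. Since -5 < 0, we have |-5| = -(-5) = 5, not -5.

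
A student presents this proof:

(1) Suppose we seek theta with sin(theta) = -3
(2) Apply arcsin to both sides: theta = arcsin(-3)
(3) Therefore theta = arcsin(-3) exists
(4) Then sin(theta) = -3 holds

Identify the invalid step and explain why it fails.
Step 2: Apply arcsin to both sides: theta = arcsin(-3)

Step 2 applies arcsin to -3. However, arcsin(x) is only defined for x in [-1, 1] because sin(theta) can only produce values in that range. Since |-3| > 1, arcsin(-3) is undefined. There is no angle whose sine equals -3.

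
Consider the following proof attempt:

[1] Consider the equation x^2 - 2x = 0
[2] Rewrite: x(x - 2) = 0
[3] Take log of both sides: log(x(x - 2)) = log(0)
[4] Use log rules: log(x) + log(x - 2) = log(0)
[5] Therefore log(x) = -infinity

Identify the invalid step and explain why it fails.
Step 3: Take log of both sides: log(x(x - 2)) = log(0)

Step 3 takes the logarithm of both sides, resulting in log(0) on the right side. The logarithm is only defined for positive numbers; log(0) is undefined (approaches negative infinity). This operation is invalid.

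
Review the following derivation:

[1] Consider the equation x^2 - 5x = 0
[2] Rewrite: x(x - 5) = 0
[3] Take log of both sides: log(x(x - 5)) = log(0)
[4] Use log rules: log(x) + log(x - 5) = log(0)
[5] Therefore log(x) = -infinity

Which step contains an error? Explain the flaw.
Step 3: Take log of both sides: log(x(x - 5)) = log(0)

Step 3 takes the logarithm of both sides, resulting in log(0) on the right side. The logarithm is only defined for positive numbers; log(0) is undefined (approaches negative infinity). This operation is invalid.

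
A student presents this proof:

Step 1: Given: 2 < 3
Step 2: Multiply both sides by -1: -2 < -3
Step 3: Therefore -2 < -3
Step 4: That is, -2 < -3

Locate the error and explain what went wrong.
Step 2: Multiply both sides by -1: -2 < -3

Step 2 multiplies both sides by -1 but fails to reverse the inequality sign. When multiplying (or dividing) an inequality by a negative number, the direction must be reversed. Since 2 < 3, we should get -2 > -3, i.e., -2 > -3.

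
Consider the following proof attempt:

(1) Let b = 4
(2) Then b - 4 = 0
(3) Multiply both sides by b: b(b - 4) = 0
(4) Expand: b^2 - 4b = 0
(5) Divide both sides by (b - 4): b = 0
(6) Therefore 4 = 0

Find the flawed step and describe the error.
Step 5: Divide both sides by (b - 4): b = 0

Step 5 divides both sides by (b - 4). However, since b = 4, we have (b - 4) = 0. Division by zero is undefined, making this step invalid.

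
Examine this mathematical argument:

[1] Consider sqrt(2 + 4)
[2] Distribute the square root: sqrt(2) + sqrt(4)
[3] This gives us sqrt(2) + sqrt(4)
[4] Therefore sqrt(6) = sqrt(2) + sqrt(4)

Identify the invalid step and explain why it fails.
Step 2: Distribute the square root: sqrt(2) + sqrt(4)

Step 2 incorrectly 'distributes' the square root over addition. The square root function does not distribute: sqrt(a + b) ≠ sqrt(a) + sqrt(b). In fact, sqrt(2 + 4) = sqrt(6) ≈ 2.4495, while sqrt(2) + sqrt(4) ≈ 3.4142.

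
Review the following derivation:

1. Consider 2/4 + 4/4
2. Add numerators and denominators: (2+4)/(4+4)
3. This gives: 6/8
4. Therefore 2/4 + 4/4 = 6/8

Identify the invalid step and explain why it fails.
Step 2: Add numerators and denominators: (2+4)/(4+4)

Step 2 incorrectly adds fractions by separately adding numerators and denominators. This is wrong. The correct method requires a common denominator: 2/4 + 4/4 = (2×4 + 4×4)/(4×4) = 24/16 = 3/2. The method used gives 6/8, which is different.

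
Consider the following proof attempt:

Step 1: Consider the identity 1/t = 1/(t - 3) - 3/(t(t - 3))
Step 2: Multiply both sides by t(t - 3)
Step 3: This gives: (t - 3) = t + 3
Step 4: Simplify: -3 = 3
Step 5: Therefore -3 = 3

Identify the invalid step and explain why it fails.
Step 3: This gives: (t - 3) = t + 3

Step 3 makes a sign error when clearing denominators. Multiplying -3/(t(t - 3)) by t(t - 3) gives -3, not +3. The correct result is (t - 3) = t - 3, which is trivially true, not (t - 3) = t + 3. (Step 1 is a valid identity: 1/(t - 3) - 3/(t(t - 3)) = (t - 3)/(t(t - 3)) = 1/t.)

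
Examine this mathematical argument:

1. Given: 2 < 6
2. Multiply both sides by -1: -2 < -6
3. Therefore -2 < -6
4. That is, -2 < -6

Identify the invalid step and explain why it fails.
Step 2: Multiply both sides by -1: -2 < -6

Step 2 multiplies both sides by -1 but fails to reverse the inequality sign. When multiplying (or dividing) an inequality by a negative number, the direction must be reversed. Since 2 < 6, we should get -2 > -6, i.e., -2 > -6.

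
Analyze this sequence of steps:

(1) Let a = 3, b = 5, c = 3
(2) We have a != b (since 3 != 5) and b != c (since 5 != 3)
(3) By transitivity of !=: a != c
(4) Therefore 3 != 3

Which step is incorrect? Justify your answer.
Step 3: By transitivity of !=: a != c

Step 3 incorrectly applies transitivity to the '!=' relation. Transitivity states: if a R b and b R c, then a R c. However, '!=' is not transitive. Counterexample: 3 != 5 and 5 != 3, but 3 = 3 (both equal 3). Transitivity holds for relations like <, <=, =, but not for !=.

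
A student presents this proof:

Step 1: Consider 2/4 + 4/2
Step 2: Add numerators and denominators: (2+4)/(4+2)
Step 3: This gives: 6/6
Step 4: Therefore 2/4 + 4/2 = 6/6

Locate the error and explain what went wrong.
Step 2: Add numerators and denominators: (2+4)/(4+2)

Step 2 incorrectly adds fractions by separately adding numerators and denominators. This is wrong. The correct method requires a common denominator: 2/4 + 4/2 = (2×2 + 4×4)/(4×2) = 20/8 = 5/2. The method used gives 6/6, which is different.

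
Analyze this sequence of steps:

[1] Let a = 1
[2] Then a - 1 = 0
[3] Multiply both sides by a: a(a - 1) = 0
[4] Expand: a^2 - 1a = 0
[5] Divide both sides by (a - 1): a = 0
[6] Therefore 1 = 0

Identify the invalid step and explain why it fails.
Step 5: Divide both sides by (a - 1): a = 0

Step 5 divides both sides by (a - 1). However, since a = 1, we have (a - 1) = 0. Division by zero is undefined, making this step invalid.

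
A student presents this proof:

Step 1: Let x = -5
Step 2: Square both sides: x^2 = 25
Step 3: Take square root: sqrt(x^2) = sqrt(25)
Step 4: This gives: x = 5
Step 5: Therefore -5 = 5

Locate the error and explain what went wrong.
Step 4: This gives: x = 5

Step 4 incorrectly states that sqrt(x^2) = x. The correct identity is sqrt(x^2) = |x|. Since x = -5 < 0, we have sqrt(x^2) = |-5| = 5, not x = -5.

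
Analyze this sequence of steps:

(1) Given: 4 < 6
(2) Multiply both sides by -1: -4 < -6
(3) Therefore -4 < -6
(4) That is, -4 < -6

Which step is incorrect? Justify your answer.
Step 2: Multiply both sides by -1: -4 < -6

Step 2 multiplies both sides by -1 but fails to reverse the inequality sign. When multiplying (or dividing) an inequality by a negative number, the direction must be reversed. Since 4 < 6, we should get -4 > -6, i.e., -4 > -6.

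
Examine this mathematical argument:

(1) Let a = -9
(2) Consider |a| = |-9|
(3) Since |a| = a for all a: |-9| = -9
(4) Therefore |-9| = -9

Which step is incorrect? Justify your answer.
Step 3: Since |a| = a for all a: |-9| = -9

Step 3 incorrectly states that |a| = a for all a. The correct definition is |a| = a when a >= 0, and |a| = -a when a < 0. Since -9 < 0, we have |-9| = -(-9) = 9, not -9.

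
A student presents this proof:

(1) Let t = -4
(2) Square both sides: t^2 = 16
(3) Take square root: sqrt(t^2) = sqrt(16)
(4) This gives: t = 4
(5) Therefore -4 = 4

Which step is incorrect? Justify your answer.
Step 4: This gives: t = 4

Step 4 incorrectly states that sqrt(t^2) = t. The correct identity is sqrt(t^2) = |t|. Since t = -4 < 0, we have sqrt(t^2) = |-4| = 4, not t = -4.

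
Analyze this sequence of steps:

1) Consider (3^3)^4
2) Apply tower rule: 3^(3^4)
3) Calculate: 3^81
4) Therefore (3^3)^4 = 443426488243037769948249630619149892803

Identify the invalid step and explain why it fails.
Step 2: Apply tower rule: 3^(3^4)

Step 2 incorrectly states that (a^b)^c = a^(b^c). The correct rule is (a^b)^c = a^(b×c). The actual value is (3^3)^4 = 3^12 = 531441, not 3^81 = 443426488243037769948249630619149892803.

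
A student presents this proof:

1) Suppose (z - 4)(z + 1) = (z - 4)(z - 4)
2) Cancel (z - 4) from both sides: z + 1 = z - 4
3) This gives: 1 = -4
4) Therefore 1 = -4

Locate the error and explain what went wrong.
Step 2: Cancel (z - 4) from both sides: z + 1 = z - 4

Step 2 cancels (z - 4) from both sides. This is only valid if (z - 4) ≠ 0, i.e., z ≠ 4. When z = 4, both sides equal zero regardless of the other factors. The correct approach requires considering z = 4 as a separate case.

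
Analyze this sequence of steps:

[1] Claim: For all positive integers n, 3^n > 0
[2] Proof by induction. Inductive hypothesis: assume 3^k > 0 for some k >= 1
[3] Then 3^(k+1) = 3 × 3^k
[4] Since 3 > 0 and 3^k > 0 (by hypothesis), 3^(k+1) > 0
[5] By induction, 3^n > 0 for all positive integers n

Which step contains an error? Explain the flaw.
Step 5: By induction, 3^n > 0 for all positive integers n

Step 5 concludes the proof by induction, but no base case was ever established. A valid induction proof requires: (1) a base case proving 3^1 > 0, and (2) an inductive step showing IF 3^k > 0 THEN 3^(k+1) > 0. Steps 2-4 correctly establish the inductive step, but without the base case the conclusion in step 5 does not follow.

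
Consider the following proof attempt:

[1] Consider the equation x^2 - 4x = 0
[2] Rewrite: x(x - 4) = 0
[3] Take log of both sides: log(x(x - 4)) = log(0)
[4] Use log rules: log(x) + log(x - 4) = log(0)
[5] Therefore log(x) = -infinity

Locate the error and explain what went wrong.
Step 3: Take log of both sides: log(x(x - 4)) = log(0)

Step 3 takes the logarithm of both sides, resulting in log(0) on the right side. The logarithm is only defined for positive numbers; log(0) is undefined (approaches negative infinity). This operation is invalid.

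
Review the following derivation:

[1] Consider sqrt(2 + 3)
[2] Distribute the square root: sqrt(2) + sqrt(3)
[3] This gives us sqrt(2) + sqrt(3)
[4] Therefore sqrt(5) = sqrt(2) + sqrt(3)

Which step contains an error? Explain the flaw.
Step 2: Distribute the square root: sqrt(2) + sqrt(3)

Step 2 incorrectly 'distributes' the square root over addition. The square root function does not distribute: sqrt(a + b) ≠ sqrt(a) + sqrt(b). In fact, sqrt(2 + 3) = sqrt(5) ≈ 2.2361, while sqrt(2) + sqrt(3) ≈ 3.1463.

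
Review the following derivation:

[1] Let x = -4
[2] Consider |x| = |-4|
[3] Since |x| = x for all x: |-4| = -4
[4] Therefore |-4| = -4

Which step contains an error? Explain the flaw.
Step 3: Since |x| = x for all x: |-4| = -4

Step 3 incorrectly states that |x| = x for all x. The correct definition is |x| = x when x >= 0, and |x| = -x when x < 0. Since -4 < 0, we have |-4| = -(-4) = 4, not -4.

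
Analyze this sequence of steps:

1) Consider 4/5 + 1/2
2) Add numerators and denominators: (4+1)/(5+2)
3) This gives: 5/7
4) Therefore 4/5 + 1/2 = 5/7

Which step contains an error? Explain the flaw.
Step 2: Add numerators and denominators: (4+1)/(5+2)

Step 2 incorrectly adds fractions by separately adding numerators and denominators. This is wrong. The correct method requires a common denominator: 4/5 + 1/2 = (4×2 + 1×5)/(5×2) = 13/10 = 13/10. The method used gives 5/7, which is different.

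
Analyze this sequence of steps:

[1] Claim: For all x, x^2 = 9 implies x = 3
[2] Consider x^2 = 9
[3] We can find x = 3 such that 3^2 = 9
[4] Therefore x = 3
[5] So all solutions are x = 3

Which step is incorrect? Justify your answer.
Step 4: Therefore x = 3

Step 4 incorrectly concludes that x = 3 is the only solution. The proof shows that x = 3 is A solution (existence), but does not show it is the ONLY solution (uniqueness). In fact, x = -3 is also a solution since (-3)^2 = 9. Finding one solution doesn't prove there are no others.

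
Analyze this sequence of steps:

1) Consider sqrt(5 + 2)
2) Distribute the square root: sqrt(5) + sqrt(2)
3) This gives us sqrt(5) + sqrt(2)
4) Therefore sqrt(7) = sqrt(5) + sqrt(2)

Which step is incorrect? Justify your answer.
Step 2: Distribute the square root: sqrt(5) + sqrt(2)

Step 2 incorrectly 'distributes' the square root over addition. The square root function does not distribute: sqrt(a + b) ≠ sqrt(a) + sqrt(b). In fact, sqrt(5 + 2) = sqrt(7) ≈ 2.6458, while sqrt(5) + sqrt(2) ≈ 3.6503.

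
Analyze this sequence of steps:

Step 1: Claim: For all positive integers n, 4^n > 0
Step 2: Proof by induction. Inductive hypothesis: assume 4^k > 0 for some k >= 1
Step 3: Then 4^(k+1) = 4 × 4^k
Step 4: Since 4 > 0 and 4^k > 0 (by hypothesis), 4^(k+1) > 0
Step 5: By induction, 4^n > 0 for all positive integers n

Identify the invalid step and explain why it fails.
Step 5: By induction, 4^n > 0 for all positive integers n

Step 5 concludes the proof by induction, but no base case was ever established. A valid induction proof requires: (1) a base case proving 4^1 > 0, and (2) an inductive step showing IF 4^k > 0 THEN 4^(k+1) > 0. Steps 2-4 correctly establish the inductive step, but without the base case the conclusion in step 5 does not follow.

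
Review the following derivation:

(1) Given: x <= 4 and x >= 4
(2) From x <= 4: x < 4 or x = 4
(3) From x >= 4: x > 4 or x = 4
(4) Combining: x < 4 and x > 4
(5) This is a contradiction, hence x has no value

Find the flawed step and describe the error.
Step 4: Combining: x < 4 and x > 4

Step 4 incorrectly combines the conditions. From x <= 4 and x >= 4, the intersection is x = 4. The error treats the 'or' cases as 'and' requirements. The correct conclusion is that x = 4 is the unique solution, not that no solution exists.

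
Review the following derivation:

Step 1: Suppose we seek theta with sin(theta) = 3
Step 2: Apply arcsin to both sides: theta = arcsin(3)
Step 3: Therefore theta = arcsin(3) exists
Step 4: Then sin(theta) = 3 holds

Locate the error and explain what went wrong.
Step 2: Apply arcsin to both sides: theta = arcsin(3)

Step 2 applies arcsin to 3. However, arcsin(x) is only defined for x in [-1, 1] because sin(theta) can only produce values in that range. Since |3| > 1, arcsin(3) is undefined. There is no angle whose sine equals 3.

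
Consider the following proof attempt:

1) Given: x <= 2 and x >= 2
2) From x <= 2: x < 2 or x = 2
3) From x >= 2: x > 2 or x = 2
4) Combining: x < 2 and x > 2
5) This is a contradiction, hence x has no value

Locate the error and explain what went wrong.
Step 4: Combining: x < 2 and x > 2

Step 4 incorrectly combines the conditions. From x <= 2 and x >= 2, the intersection is x = 2. The error treats the 'or' cases as 'and' requirements. The correct conclusion is that x = 2 is the unique solution, not that no solution exists.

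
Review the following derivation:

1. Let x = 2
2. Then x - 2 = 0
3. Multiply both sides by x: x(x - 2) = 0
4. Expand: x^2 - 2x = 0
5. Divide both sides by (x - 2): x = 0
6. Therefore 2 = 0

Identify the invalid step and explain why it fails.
Step 5: Divide both sides by (x - 2): x = 0

Step 5 divides both sides by (x - 2). However, since x = 2, we have (x - 2) = 0. Division by zero is undefined, making this step invalid.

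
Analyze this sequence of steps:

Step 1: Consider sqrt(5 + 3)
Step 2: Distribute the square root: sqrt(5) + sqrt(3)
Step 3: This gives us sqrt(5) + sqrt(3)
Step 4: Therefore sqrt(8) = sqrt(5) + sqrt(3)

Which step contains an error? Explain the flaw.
Step 2: Distribute the square root: sqrt(5) + sqrt(3)

Step 2 incorrectly 'distributes' the square root over addition. The square root function does not distribute: sqrt(a + b) ≠ sqrt(a) + sqrt(b). In fact, sqrt(5 + 3) = sqrt(8) ≈ 2.8284, while sqrt(5) + sqrt(3) ≈ 3.9681.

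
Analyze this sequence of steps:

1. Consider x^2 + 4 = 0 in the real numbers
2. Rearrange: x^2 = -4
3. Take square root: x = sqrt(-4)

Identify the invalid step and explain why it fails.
Step 3: Take square root: x = sqrt(-4)

Step 3 takes the square root of -4, which is negative. In the real number system, the square root of a negative number is undefined. The equation x^2 + 4 = 0 has no real solutions. Square roots of negative numbers only exist in the complex numbers.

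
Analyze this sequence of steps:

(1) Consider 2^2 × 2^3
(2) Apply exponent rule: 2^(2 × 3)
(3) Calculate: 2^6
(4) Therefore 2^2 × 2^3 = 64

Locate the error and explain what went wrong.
Step 2: Apply exponent rule: 2^(2 × 3)

Step 2 incorrectly states that a^b × a^c = a^(b×c). The correct rule is a^b × a^c = a^(b+c). The actual value is 2^2 × 2^3 = 2^5 = 32, not 2^6 = 64.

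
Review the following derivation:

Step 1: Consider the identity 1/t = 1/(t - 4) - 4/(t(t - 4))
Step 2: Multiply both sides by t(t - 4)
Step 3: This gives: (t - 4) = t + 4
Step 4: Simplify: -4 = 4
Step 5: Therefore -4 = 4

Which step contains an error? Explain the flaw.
Step 3: This gives: (t - 4) = t + 4

Step 3 makes a sign error when clearing denominators. Multiplying -4/(t(t - 4)) by t(t - 4) gives -4, not +4. The correct result is (t - 4) = t - 4, which is trivially true, not (t - 4) = t + 4. (Step 1 is a valid identity: 1/(t - 4) - 4/(t(t - 4)) = (t - 4)/(t(t - 4)) = 1/t.)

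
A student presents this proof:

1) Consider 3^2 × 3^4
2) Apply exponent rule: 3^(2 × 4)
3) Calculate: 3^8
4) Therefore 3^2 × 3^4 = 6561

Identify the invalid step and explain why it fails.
Step 2: Apply exponent rule: 3^(2 × 4)

Step 2 incorrectly states that a^b × a^c = a^(b×c). The correct rule is a^b × a^c = a^(b+c). The actual value is 3^2 × 3^4 = 3^6 = 729, not 3^8 = 6561.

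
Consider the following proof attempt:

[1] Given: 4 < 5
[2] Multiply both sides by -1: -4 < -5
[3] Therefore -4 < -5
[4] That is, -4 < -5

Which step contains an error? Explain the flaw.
Step 2: Multiply both sides by -1: -4 < -5

Step 2 multiplies both sides by -1 but fails to reverse the inequality sign. When multiplying (or dividing) an inequality by a negative number, the direction must be reversed. Since 4 < 5, we should get -4 > -5, i.e., -4 > -5.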